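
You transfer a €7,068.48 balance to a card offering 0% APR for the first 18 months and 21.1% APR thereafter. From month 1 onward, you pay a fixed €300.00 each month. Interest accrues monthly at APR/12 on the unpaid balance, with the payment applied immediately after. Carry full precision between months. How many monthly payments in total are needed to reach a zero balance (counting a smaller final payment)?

24 months

Promo months 1–18 at r₀ = 0%/12 = 0; months 19+ at r₁ = 21.1%/12 = 0.0175833.
After month 18 (no interest yet): B = €7,068.48 − 18·€300.00 = €1,668.48.
Then at r₁ with €300.00/mo: n₂ = −ln(1 − r₁·B/P)/ln(1+r₁) ≈ 5.90 → 6 more payments.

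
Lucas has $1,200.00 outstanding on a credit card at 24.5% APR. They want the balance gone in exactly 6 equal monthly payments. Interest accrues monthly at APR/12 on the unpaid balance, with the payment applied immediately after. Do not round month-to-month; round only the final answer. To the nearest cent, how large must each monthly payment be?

$214.53

Monthly rate r = 24.5%/12 = 2.04167% = 0.0204167.
Level-payment amortization: P = B₀·r / (1 − (1+r)^(−n)) = 1200.00·0.0204167 / (1 − 1.02042^(−6)).
Denominator 1 − (1+r)^(−6) = 0.11420191.
P = 24.5 / 0.11420191 ≈ 214.53.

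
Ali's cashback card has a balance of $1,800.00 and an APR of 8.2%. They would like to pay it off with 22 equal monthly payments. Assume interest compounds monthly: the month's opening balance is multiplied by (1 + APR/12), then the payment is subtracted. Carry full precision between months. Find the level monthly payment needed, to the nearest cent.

$88.40

Monthly rate r = 8.2%/12 = 0.683333% = 0.00683333.
Level-payment amortization: P = B₀·r / (1 − (1+r)^(−n)) = 1800.00·0.00683333 / (1 − 1.00683^(−22)).
Denominator 1 − (1+r)^(−22) = 0.139138823.
P = 12.3 / 0.139138823 ≈ 88.40.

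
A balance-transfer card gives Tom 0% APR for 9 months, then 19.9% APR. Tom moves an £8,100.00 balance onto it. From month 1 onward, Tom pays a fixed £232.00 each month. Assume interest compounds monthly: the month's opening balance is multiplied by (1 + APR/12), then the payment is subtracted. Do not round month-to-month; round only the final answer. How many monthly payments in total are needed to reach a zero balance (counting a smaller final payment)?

44 payments

Promo months 1–9 at r₀ = 0%/12 = 0; months 10+ at r₁ = 19.9%/12 = 0.0165833.
After month 9 (no interest yet): B = £8,100.00 − 9·£232.00 = £6,012.00.
Then at r₁ with £232.00/mo: n₂ = −ln(1 − r₁·B/P)/ln(1+r₁) ≈ 34.15 → 35 more payments.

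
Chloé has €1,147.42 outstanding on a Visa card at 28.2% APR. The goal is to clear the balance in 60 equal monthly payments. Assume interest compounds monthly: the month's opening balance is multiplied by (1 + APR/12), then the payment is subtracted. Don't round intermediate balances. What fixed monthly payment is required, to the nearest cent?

Monthly rate r = 28.2%/12 = 2.35% = 0.0235.
Level-payment amortization: P = B₀·r / (1 − (1+r)^(−n)) = 1147.42·0.0235 / (1 − 1.0235^(−60)).
Denominator 1 − (1+r)^(−60) = 0.751841486.
P = 26.9644 / 0.751841486 ≈ 35.86.

€35.86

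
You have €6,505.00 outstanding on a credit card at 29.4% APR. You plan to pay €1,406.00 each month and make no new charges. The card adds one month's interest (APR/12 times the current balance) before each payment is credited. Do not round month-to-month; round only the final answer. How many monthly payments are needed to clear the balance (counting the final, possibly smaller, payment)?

Monthly rate r = 29.4%/12 = 2.45% = 0.0245.
Recurrence: B ← B·(1+r) − €1,406.00.
Month 1: interest €159.37; balance after payment €5,258.37.
Month 2: interest €128.83; balance after payment €3,981.20.
Month 3: interest €97.54; balance after payment €2,672.74.
Month 4: interest €65.48; balance after payment €1,332.22.
Month 5: interest €32.64; balance after payment €0.00.

5 payments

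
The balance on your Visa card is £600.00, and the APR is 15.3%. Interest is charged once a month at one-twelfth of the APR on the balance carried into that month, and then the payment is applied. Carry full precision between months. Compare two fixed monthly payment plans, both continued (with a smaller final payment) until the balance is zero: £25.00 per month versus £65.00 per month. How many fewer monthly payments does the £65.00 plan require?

19 fewer payments

Monthly rate r = 15.3%/12 = 1.275% = 0.01275.
At £25.00/mo: n = ⌈−ln(1 − rB₀/P)/ln(1+r)⌉ = 29 payments (last £20.82); total interest = total paid − £600.00 = £120.82.
At £65.00/mo: 10 payments (last £57.45); total interest £42.45.
Payments saved = 29 − 10 = 19.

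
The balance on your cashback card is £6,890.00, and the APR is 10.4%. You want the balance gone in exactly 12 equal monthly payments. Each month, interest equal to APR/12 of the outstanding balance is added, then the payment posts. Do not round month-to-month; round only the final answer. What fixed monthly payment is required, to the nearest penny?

£607.02

Monthly rate r = 10.4%/12 = 0.866667% = 0.00866667.
Level-payment amortization: P = B₀·r / (1 − (1+r)^(−n)) = 6890.00·0.00866667 / (1 − 1.00867^(−12)).
Denominator 1 − (1+r)^(−12) = 0.0983707914.
P = 59.7133 / 0.0983707914 ≈ 607.02.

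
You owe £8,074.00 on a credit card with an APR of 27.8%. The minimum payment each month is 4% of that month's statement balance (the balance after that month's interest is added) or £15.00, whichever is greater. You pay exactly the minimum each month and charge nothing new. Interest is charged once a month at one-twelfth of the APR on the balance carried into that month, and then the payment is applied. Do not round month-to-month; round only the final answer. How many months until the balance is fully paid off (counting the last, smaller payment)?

Monthly rate r = 27.8%/12 = 2.31667% = 0.0231667.
While 4% of the post-interest balance exceeds £15.00, each month B ← (B·(1+r))·(1 − 0.04), i.e. B shrinks by the factor (1+r)·0.96 = 0.98224.
This holds for months 1–173. Entering month 174 the balance is £363.69; 4% of the post-interest balance is now below £15.00, so the flat £15.00 minimum applies from here.
From month 174 a fixed £15.00 at rate r clears £363.69 in 37 more payments. Total: 173 + 37 = 210 months.

210 months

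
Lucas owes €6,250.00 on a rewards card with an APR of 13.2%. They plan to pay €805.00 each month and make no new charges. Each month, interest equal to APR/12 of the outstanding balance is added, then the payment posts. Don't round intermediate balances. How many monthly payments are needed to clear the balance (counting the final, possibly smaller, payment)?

9 months

Monthly rate r = 13.2%/12 = 1.1% = 0.011.
Recurrence: B ← B·(1+r) − €805.00.
Month 1: interest €68.75; balance after payment €5,513.75.
Month 2: interest €60.65; balance after payment €4,769.40.
Closed form: n = −ln(1 − rB₀/P)/ln(1+r) = −ln(0.9146)/ln(1.011) ≈ 8.160, so the balance reaches zero during payment 9.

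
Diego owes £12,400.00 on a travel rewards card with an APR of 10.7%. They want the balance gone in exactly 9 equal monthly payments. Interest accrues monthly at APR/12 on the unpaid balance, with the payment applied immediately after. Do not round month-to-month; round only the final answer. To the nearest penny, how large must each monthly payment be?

Monthly rate r = 10.7%/12 = 0.891667% = 0.00891667.
Level-payment amortization: P = B₀·r / (1 − (1+r)^(−n)) = 12400.00·0.00891667 / (1 − 1.00892^(−9)).
Denominator 1 − (1+r)^(−9) = 0.0767861041.
P = 110.567 / 0.0767861041 ≈ 1439.93.

£1,439.93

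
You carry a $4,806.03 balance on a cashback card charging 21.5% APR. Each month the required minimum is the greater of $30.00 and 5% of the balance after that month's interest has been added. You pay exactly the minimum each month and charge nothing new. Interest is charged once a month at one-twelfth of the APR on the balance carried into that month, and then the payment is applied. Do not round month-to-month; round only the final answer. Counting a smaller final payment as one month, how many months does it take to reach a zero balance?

88 months

Monthly rate r = 21.5%/12 = 1.79167% = 0.0179167.
While 5% of the post-interest balance exceeds $30.00, each month B ← (B·(1+r))·(1 − 0.05), i.e. B shrinks by the factor (1+r)·0.95 = 0.96702.
This holds for months 1–63. Entering month 64 the balance is $581.09; 5% of the post-interest balance is now below $30.00, so the flat $30.00 minimum applies from here.
From month 64 a fixed $30.00 at rate r clears $581.09 in 25 more payments. Total: 63 + 25 = 88 months.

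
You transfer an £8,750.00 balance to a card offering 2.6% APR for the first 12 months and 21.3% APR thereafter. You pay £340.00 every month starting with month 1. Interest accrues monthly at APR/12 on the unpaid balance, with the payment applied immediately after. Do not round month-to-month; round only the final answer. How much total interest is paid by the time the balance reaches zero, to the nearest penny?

£974.30

Promo months 1–12 at r₀ = 2.6%/12 = 0.00216667; months 13+ at r₁ = 21.3%/12 = 0.01775.
After month 12: iterate B ← B·(1+r₀) − £340.00 for 12 months → £4,851.26.
Then at r₁ with £340.00/mo: n₂ = −ln(1 − r₁·B/P)/ln(1+r₁) ≈ 16.60 → 17 more payments.
Total paid = 28·£340.00 + £204.30 = £9,724.30; interest = £9,724.30 − £8,750.00 = £974.30.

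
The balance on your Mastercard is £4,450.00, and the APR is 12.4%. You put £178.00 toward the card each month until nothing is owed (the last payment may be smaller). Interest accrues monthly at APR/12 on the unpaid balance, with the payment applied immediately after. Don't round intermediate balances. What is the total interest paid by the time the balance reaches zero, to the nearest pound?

Monthly rate r = 12.4%/12 = 1.03333% = 0.0103333.
Payoff takes n = ⌈−ln(1 − rB₀/P)/ln(1+r)⌉ = ⌈29.071⌉ = 30 payments; the last is £12.64.
Total paid = 29·£178.00 + £12.64 = £5,174.64.
Total interest = total paid − principal = £5,174.64 − £4,450.00 = £724.64.

£725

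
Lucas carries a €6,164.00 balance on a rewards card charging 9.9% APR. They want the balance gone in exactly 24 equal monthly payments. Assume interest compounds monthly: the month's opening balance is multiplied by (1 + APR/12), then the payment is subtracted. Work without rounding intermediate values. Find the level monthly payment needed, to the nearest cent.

Monthly rate r = 9.9%/12 = 0.825% = 0.00825.
Level-payment amortization: P = B₀·r / (1 − (1+r)^(−n)) = 6164.00·0.00825 / (1 − 1.00825^(−24)).
Denominator 1 − (1+r)^(−24) = 0.178963502.
P = 50.853 / 0.178963502 ≈ 284.15.

€284.15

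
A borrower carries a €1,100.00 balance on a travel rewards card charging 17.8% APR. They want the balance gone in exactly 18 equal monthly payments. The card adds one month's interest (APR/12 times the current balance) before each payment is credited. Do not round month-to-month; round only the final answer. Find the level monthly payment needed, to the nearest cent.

Monthly rate r = 17.8%/12 = 1.48333% = 0.0148333.
Level-payment amortization: P = B₀·r / (1 − (1+r)^(−n)) = 1100.00·0.0148333 / (1 − 1.01483^(−18)).
Denominator 1 − (1+r)^(−18) = 0.23282406.
P = 16.3167 / 0.23282406 ≈ 70.08.

€70.08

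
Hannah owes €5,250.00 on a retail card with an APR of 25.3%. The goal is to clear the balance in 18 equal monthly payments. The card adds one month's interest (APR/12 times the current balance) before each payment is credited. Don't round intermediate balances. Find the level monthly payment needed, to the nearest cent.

€353.53

Monthly rate r = 25.3%/12 = 2.10833% = 0.0210833.
Level-payment amortization: P = B₀·r / (1 − (1+r)^(−n)) = 5250.00·0.0210833 / (1 − 1.02108^(−18)).
Denominator 1 − (1+r)^(−18) = 0.313091919.
P = 110.688 / 0.313091919 ≈ 353.53.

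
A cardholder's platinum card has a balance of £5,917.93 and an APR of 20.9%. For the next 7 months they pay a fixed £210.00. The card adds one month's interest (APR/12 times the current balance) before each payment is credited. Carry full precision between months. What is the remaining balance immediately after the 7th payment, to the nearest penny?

Monthly rate r = 20.9%/12 = 1.74167% = 0.0174167.
Each month: B ← B·(1+r) − £210.00.
Month 1: interest £103.07; balance after payment £5,811.00.
Month 2: interest £101.21; balance after payment £5,702.21.
Month 3: interest £99.31; balance after payment £5,591.52.
Month 4: interest £97.39; balance after payment £5,478.91.
Month 5: interest £95.42; balance after payment £5,364.33.
Month 6: interest £93.43; balance after payment £5,247.76.
Month 7: interest £91.40; balance after payment £5,129.16.

£5,129.16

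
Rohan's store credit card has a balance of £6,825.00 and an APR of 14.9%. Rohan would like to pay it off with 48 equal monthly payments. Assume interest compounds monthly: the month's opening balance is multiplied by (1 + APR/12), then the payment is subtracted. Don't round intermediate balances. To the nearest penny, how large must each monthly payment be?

£189.60

Monthly rate r = 14.9%/12 = 1.24167% = 0.0124167.
Level-payment amortization: P = B₀·r / (1 − (1+r)^(−n)) = 6825.00·0.0124167 / (1 − 1.01242^(−48)).
Denominator 1 − (1+r)^(−48) = 0.446962894.
P = 84.7437 / 0.446962894 ≈ 189.60.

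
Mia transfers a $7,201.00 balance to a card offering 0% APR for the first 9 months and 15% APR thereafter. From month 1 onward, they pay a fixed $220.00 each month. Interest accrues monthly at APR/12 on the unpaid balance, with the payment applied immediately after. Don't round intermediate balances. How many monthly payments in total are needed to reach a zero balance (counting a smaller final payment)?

Promo months 1–9 at r₀ = 0%/12 = 0; months 10+ at r₁ = 15%/12 = 0.0125.
After month 9 (no interest yet): B = $7,201.00 − 9·$220.00 = $5,221.00.
Then at r₁ with $220.00/mo: n₂ = −ln(1 − r₁·B/P)/ln(1+r₁) ≈ 28.33 → 29 more payments.

38 months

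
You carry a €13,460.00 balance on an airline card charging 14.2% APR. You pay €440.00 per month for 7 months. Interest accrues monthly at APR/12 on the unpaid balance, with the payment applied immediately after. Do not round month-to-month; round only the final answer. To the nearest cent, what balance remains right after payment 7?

€11,423.78

Monthly rate r = 14.2%/12 = 1.18333% = 0.0118333.
Each month: B ← B·(1+r) − €440.00.
Month 1: interest €159.28; balance after payment €13,179.28.
Month 2: interest €155.95; balance after payment €12,895.23.
Month 3: interest €152.59; balance after payment €12,607.83.
Month 4: interest €149.19; balance after payment €12,317.02.
Month 5: interest €145.75; balance after payment €12,022.77.
Month 6: interest €142.27; balance after payment €11,725.04.
Month 7: interest €138.75; balance after payment €11,423.78.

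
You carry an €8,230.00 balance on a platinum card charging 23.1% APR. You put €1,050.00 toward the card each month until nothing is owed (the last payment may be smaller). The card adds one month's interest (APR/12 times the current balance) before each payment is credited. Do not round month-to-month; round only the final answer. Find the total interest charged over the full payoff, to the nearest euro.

€779

Monthly rate r = 23.1%/12 = 1.925% = 0.01925.
Payoff takes n = ⌈−ln(1 − rB₀/P)/ln(1+r)⌉ = ⌈8.578⌉ = 9 payments; the last is €609.42.
Total paid = 8·€1,050.00 + €609.42 = €9,009.42.
Total interest = total paid − principal = €9,009.42 − €8,230.00 = €779.42.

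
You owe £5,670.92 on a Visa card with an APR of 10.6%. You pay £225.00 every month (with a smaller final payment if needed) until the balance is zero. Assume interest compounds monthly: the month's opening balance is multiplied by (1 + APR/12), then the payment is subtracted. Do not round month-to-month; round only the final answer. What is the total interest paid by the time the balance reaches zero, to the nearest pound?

£773

Monthly rate r = 10.6%/12 = 0.883333% = 0.00883333.
Payoff takes n = ⌈−ln(1 − rB₀/P)/ln(1+r)⌉ = ⌈28.637⌉ = 29 payments; the last is £143.48.
Total paid = 28·£225.00 + £143.48 = £6,443.48.
Total interest = total paid − principal = £6,443.48 − £5,670.92 = £772.56.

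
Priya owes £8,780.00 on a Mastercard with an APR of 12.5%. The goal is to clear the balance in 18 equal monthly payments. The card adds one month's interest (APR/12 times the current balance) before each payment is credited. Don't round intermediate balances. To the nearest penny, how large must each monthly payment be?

£537.46

Monthly rate r = 12.5%/12 = 1.04167% = 0.0104167.
Level-payment amortization: P = B₀·r / (1 − (1+r)^(−n)) = 8780.00·0.0104167 / (1 − 1.01042^(−18)).
Denominator 1 − (1+r)^(−18) = 0.170166472.
P = 91.4583 / 0.170166472 ≈ 537.46.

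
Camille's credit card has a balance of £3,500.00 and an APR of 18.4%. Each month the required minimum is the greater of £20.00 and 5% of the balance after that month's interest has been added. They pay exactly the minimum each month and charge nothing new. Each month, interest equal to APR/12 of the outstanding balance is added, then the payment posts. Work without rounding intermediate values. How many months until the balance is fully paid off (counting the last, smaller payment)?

Monthly rate r = 18.4%/12 = 1.53333% = 0.0153333.
While 5% of the post-interest balance exceeds £20.00, each month B ← (B·(1+r))·(1 − 0.05), i.e. B shrinks by the factor (1+r)·0.95 = 0.96457.
This holds for months 1–61. Entering month 62 the balance is £387.56; 5% of the post-interest balance is now below £20.00, so the flat £20.00 minimum applies from here.
From month 62 a fixed £20.00 at rate r clears £387.56 in 24 more payments. Total: 61 + 24 = 85 months.

85 months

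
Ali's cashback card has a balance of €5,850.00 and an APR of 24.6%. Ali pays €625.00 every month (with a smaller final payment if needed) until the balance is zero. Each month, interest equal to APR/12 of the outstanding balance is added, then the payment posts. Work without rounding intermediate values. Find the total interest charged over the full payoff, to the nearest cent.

Monthly rate r = 24.6%/12 = 2.05% = 0.0205.
Payoff takes n = ⌈−ln(1 − rB₀/P)/ln(1+r)⌉ = ⌈10.499⌉ = 11 payments; the last is €313.20.
Total paid = 10·€625.00 + €313.20 = €6,563.20.
Total interest = total paid − principal = €6,563.20 − €5,850.00 = €713.20.

€713.20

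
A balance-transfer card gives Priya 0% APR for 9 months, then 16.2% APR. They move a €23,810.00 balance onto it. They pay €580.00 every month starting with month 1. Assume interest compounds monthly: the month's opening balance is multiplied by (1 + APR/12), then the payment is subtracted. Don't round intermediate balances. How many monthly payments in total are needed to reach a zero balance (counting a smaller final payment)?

52 months

Promo months 1–9 at r₀ = 0%/12 = 0; months 10+ at r₁ = 16.2%/12 = 0.0135.
After month 9 (no interest yet): B = €23,810.00 − 9·€580.00 = €18,590.00.
Then at r₁ with €580.00/mo: n₂ = −ln(1 − r₁·B/P)/ln(1+r₁) ≈ 42.27 → 43 more payments.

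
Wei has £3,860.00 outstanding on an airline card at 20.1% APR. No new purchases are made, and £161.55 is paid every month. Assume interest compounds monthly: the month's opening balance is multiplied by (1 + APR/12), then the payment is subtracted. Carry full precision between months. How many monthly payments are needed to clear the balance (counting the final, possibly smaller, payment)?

Monthly rate r = 20.1%/12 = 1.675% = 0.01675.
Recurrence: B ← B·(1+r) − £161.55.
Month 1: interest £64.66; balance after payment £3,763.11.
Month 2: interest £63.03; balance after payment £3,664.59.
Closed form: n = −ln(1 − rB₀/P)/ln(1+r) = −ln(0.59978)/ln(1.01675) ≈ 30.773, so the balance reaches zero during payment 31.

31 months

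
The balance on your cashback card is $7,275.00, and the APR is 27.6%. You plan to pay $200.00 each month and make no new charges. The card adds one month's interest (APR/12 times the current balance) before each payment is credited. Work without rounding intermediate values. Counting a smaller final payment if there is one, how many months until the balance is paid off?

Monthly rate r = 27.6%/12 = 2.3% = 0.023.
Recurrence: B ← B·(1+r) − $200.00.
Month 1: interest $167.32; balance after payment $7,242.32.
Month 2: interest $166.57; balance after payment $7,208.90.
Closed form: n = −ln(1 − rB₀/P)/ln(1+r) = −ln(0.16338)/ln(1.023) ≈ 79.672, so the balance reaches zero during payment 80.

80 payments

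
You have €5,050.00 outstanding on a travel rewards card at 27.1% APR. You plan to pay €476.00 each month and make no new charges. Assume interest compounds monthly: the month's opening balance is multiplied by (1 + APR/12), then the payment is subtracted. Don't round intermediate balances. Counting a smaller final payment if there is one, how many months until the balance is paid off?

13 payments

Monthly rate r = 27.1%/12 = 2.25833% = 0.0225833.
Recurrence: B ← B·(1+r) − €476.00.
Month 1: interest €114.05; balance after payment €4,688.05.
Month 2: interest €105.87; balance after payment €4,317.92.
Closed form: n = −ln(1 − rB₀/P)/ln(1+r) = −ln(0.76041)/ln(1.02258) ≈ 12.265, so the balance reaches zero during payment 13.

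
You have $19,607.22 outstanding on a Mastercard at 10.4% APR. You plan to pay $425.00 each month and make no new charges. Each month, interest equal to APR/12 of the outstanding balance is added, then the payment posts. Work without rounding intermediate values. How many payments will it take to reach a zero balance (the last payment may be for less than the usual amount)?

Monthly rate r = 10.4%/12 = 0.866667% = 0.00866667.
Recurrence: B ← B·(1+r) − $425.00.
Month 1: interest $169.93; balance after payment $19,352.15.
Month 2: interest $167.72; balance after payment $19,094.87.
Closed form: n = −ln(1 − rB₀/P)/ln(1+r) = −ln(0.60017)/ln(1.00867) ≈ 59.164, so the balance reaches zero during payment 60.

60 months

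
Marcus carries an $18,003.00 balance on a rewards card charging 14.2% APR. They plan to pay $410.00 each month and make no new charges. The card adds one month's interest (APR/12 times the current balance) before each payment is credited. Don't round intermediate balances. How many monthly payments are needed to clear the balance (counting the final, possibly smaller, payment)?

63 payments

Monthly rate r = 14.2%/12 = 1.18333% = 0.0118333.
Recurrence: B ← B·(1+r) − $410.00.
Month 1: interest $213.04; balance after payment $17,806.04.
Month 2: interest $210.70; balance after payment $17,606.74.
Closed form: n = −ln(1 − rB₀/P)/ln(1+r) = −ln(0.4804)/ln(1.01183) ≈ 62.321, so the balance reaches zero during payment 63.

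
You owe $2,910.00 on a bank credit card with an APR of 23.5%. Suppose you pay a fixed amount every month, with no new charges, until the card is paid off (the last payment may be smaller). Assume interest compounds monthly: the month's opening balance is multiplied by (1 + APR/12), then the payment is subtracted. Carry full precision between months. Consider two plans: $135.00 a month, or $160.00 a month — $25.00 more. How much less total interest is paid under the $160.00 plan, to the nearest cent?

Monthly rate r = 23.5%/12 = 1.95833% = 0.0195833.
At $135.00/mo: n = ⌈−ln(1 − rB₀/P)/ln(1+r)⌉ = 29 payments (last $37.66); total interest = total paid − $2,910.00 = $907.66.
At $160.00/mo: 23 payments (last $112.97); total interest $722.97.
Interest saved = $907.66 − $722.97 = $184.69.

$184.69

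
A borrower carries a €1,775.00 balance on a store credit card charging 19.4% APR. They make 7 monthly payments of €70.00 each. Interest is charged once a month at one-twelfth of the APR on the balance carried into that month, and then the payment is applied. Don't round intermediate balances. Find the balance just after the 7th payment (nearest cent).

Monthly rate r = 19.4%/12 = 1.61667% = 0.0161667.
Each month: B ← B·(1+r) − €70.00.
Month 1: interest €28.70; balance after payment €1,733.70.
Month 2: interest €28.03; balance after payment €1,691.72.
Month 3: interest €27.35; balance after payment €1,649.07.
Month 4: interest €26.66; balance after payment €1,605.73.
Month 5: interest €25.96; balance after payment €1,561.69.
Month 6: interest €25.25; balance after payment €1,516.94.
Month 7: interest €24.52; balance after payment €1,471.46.

€1,471.46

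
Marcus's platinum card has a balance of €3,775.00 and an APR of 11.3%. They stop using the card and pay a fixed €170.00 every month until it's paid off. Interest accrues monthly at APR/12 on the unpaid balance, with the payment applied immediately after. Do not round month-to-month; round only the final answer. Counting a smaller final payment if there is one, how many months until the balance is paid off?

26 months

Monthly rate r = 11.3%/12 = 0.941667% = 0.00941667.
Recurrence: B ← B·(1+r) − €170.00.
Month 1: interest €35.55; balance after payment €3,640.55.
Month 2: interest €34.28; balance after payment €3,504.83.
Closed form: n = −ln(1 − rB₀/P)/ln(1+r) = −ln(0.79089)/ln(1.00942) ≈ 25.029, so the balance reaches zero during payment 26.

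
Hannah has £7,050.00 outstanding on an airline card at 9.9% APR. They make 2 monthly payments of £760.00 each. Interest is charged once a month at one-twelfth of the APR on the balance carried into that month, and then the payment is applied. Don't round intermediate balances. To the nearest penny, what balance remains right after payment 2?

£5,640.53

Monthly rate r = 9.9%/12 = 0.825% = 0.00825.
Each month: B ← B·(1+r) − £760.00.
Month 1: interest £58.16; balance after payment £6,348.16.
Month 2: interest £52.37; balance after payment £5,640.53.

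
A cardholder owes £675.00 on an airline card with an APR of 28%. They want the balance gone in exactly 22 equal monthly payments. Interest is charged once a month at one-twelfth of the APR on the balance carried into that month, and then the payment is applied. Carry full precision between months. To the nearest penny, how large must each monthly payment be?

£39.58

Monthly rate r = 28%/12 = 2.33333% = 0.0233333.
Level-payment amortization: P = B₀·r / (1 − (1+r)^(−n)) = 675.00·0.0233333 / (1 − 1.02333^(−22)).
Denominator 1 − (1+r)^(−22) = 0.397962778.
P = 15.75 / 0.397962778 ≈ 39.58.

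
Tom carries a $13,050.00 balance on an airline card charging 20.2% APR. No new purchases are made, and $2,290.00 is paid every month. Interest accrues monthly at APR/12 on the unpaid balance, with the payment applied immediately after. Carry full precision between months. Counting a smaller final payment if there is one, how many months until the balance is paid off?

7 months

Monthly rate r = 20.2%/12 = 1.68333% = 0.0168333.
Recurrence: B ← B·(1+r) − $2,290.00.
Month 1: interest $219.67; balance after payment $10,979.67.
Month 2: interest $184.82; balance after payment $8,874.50.
Closed form: n = −ln(1 − rB₀/P)/ln(1+r) = −ln(0.90407)/ln(1.01683) ≈ 6.041, so the balance reaches zero during payment 7.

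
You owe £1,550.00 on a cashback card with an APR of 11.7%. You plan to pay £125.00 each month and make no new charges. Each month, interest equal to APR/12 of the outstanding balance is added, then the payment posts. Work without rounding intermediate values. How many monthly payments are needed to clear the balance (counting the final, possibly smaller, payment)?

Monthly rate r = 11.7%/12 = 0.975% = 0.00975.
Recurrence: B ← B·(1+r) − £125.00.
Month 1: interest £15.11; balance after payment £1,440.11.
Month 2: interest £14.04; balance after payment £1,329.15.
Closed form: n = −ln(1 − rB₀/P)/ln(1+r) = −ln(0.8791)/ln(1.00975) ≈ 13.280, so the balance reaches zero during payment 14.

14 months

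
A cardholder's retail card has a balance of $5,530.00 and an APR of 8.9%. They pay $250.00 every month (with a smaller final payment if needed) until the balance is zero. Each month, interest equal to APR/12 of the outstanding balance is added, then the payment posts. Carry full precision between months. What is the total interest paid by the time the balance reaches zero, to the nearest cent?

$532.81

Monthly rate r = 8.9%/12 = 0.741667% = 0.00741667.
Payoff takes n = ⌈−ln(1 − rB₀/P)/ln(1+r)⌉ = ⌈24.251⌉ = 25 payments; the last is $62.81.
Total paid = 24·$250.00 + $62.81 = $6,062.81.
Total interest = total paid − principal = $6,062.81 − $5,530.00 = $532.81.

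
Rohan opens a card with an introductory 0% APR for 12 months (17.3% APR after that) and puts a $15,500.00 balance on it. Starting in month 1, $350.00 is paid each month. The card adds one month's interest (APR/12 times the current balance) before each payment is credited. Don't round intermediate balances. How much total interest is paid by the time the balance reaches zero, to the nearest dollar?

Promo months 1–12 at r₀ = 0%/12 = 0; months 13+ at r₁ = 17.3%/12 = 0.0144167.
After month 12 (no interest yet): B = $15,500.00 − 12·$350.00 = $11,300.00.
Then at r₁ with $350.00/mo: n₂ = −ln(1 − r₁·B/P)/ln(1+r₁) ≈ 43.76 → 44 more payments.
Total paid = 55·$350.00 + $265.61 = $19,515.61; interest = $19,515.61 − $15,500.00 = $4,015.61.

$4,016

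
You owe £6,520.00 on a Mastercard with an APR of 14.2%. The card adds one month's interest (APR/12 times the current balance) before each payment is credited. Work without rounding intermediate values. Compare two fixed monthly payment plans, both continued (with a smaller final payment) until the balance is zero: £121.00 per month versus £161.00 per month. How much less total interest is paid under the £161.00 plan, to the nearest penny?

Monthly rate r = 14.2%/12 = 1.18333% = 0.0118333.
At £121.00/mo: n = ⌈−ln(1 − rB₀/P)/ln(1+r)⌉ = 87 payments (last £35.11); total interest = total paid − £6,520.00 = £3,921.11.
At £161.00/mo: 56 payments (last £74.17); total interest £2,409.17.
Interest saved = £3,921.11 − £2,409.17 = £1,511.94.

£1,511.94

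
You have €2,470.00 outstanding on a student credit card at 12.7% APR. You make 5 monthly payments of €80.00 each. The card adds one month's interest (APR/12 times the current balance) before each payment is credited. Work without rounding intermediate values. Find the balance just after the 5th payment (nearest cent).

Monthly rate r = 12.7%/12 = 1.05833% = 0.0105833.
Each month: B ← B·(1+r) − €80.00.
Month 1: interest €26.14; balance after payment €2,416.14.
Month 2: interest €25.57; balance after payment €2,361.71.
Month 3: interest €24.99; balance after payment €2,306.71.
Month 4: interest €24.41; balance after payment €2,251.12.
Month 5: interest €23.82; balance after payment €2,194.94.

€2,194.94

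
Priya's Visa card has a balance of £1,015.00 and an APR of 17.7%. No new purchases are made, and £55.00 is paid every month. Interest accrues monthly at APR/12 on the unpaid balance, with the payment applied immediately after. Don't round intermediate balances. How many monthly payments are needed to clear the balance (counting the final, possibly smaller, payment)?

22 payments

Monthly rate r = 17.7%/12 = 1.475% = 0.01475.
Recurrence: B ← B·(1+r) − £55.00.
Month 1: interest £14.97; balance after payment £974.97.
Month 2: interest £14.38; balance after payment £934.35.
Closed form: n = −ln(1 − rB₀/P)/ln(1+r) = −ln(0.7278)/ln(1.01475) ≈ 21.700, so the balance reaches zero during payment 22.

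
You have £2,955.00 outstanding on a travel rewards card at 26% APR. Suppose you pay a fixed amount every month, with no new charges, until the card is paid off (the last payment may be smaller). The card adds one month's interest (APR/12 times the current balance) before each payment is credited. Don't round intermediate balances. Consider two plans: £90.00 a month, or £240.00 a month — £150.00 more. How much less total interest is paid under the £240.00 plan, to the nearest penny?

£1,742.75

Monthly rate r = 26%/12 = 2.16667% = 0.0216667.
At £90.00/mo: n = ⌈−ln(1 − rB₀/P)/ln(1+r)⌉ = 58 payments (last £87.63); total interest = total paid − £2,955.00 = £2,262.63.
At £240.00/mo: 15 payments (last £114.88); total interest £519.88.
Interest saved = £2,262.63 − £519.88 = £1,742.75.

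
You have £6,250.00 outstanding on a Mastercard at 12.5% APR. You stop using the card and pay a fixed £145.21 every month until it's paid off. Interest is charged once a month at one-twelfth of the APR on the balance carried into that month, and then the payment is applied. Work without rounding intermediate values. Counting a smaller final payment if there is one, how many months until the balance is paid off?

58 months

Monthly rate r = 12.5%/12 = 1.04167% = 0.0104167.
Recurrence: B ← B·(1+r) − £145.21.
Month 1: interest £65.10; balance after payment £6,169.89.
Month 2: interest £64.27; balance after payment £6,088.95.
Closed form: n = −ln(1 − rB₀/P)/ln(1+r) = −ln(0.55166)/ln(1.01042) ≈ 57.401, so the balance reaches zero during payment 58.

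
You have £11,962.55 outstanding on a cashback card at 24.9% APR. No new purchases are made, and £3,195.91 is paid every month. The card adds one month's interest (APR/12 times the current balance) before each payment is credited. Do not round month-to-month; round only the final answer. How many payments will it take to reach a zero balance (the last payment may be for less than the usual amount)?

4 payments

Monthly rate r = 24.9%/12 = 2.075% = 0.02075.
Recurrence: B ← B·(1+r) − £3,195.91.
Month 1: interest £248.22; balance after payment £9,014.86.
Month 2: interest £187.06; balance after payment £6,006.01.
Month 3: interest £124.62; balance after payment £2,934.73.
Month 4: interest £60.90; balance after payment £0.00.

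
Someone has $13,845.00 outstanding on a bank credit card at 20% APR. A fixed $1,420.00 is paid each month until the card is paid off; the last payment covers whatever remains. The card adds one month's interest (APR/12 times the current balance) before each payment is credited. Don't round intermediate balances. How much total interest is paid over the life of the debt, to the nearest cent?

Monthly rate r = 20%/12 = 1.66667% = 0.0166667.
Payoff takes n = ⌈−ln(1 − rB₀/P)/ln(1+r)⌉ = ⌈10.728⌉ = 11 payments; the last is $1,036.74.
Total paid = 10·$1,420.00 + $1,036.74 = $15,236.74.
Total interest = total paid − principal = $15,236.74 − $13,845.00 = $1,391.74.

$1,391.74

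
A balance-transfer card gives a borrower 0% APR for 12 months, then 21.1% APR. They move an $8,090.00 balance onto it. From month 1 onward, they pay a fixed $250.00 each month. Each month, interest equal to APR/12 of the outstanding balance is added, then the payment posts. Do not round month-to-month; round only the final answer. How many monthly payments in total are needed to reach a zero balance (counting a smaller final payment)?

Promo months 1–12 at r₀ = 0%/12 = 0; months 13+ at r₁ = 21.1%/12 = 0.0175833.
After month 12 (no interest yet): B = $8,090.00 − 12·$250.00 = $5,090.00.
Then at r₁ with $250.00/mo: n₂ = −ln(1 − r₁·B/P)/ln(1+r₁) ≈ 25.42 → 26 more payments.

38 payments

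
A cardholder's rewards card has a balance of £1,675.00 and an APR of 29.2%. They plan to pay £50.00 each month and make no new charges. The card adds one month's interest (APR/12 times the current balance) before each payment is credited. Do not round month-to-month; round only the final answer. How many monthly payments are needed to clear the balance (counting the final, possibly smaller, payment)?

71 months

Monthly rate r = 29.2%/12 = 2.43333% = 0.0243333.
Recurrence: B ← B·(1+r) − £50.00.
Month 1: interest £40.76; balance after payment £1,665.76.
Month 2: interest £40.53; balance after payment £1,656.29.
Closed form: n = −ln(1 − rB₀/P)/ln(1+r) = −ln(0.18483)/ln(1.02433) ≈ 70.223, so the balance reaches zero during payment 71.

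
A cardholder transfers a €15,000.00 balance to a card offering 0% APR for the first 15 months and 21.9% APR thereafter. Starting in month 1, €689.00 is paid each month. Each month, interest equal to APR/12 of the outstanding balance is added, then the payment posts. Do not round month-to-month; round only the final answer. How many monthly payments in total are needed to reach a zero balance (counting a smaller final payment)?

Promo months 1–15 at r₀ = 0%/12 = 0; months 16+ at r₁ = 21.9%/12 = 0.01825.
After month 15 (no interest yet): B = €15,000.00 − 15·€689.00 = €4,665.00.
Then at r₁ with €689.00/mo: n₂ = −ln(1 − r₁·B/P)/ln(1+r₁) ≈ 7.29 → 8 more payments.

23 months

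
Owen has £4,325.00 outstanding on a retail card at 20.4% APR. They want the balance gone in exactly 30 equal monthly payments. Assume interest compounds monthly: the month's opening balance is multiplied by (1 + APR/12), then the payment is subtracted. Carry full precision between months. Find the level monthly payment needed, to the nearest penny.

Monthly rate r = 20.4%/12 = 1.7% = 0.017.
Level-payment amortization: P = B₀·r / (1 − (1+r)^(−n)) = 4325.00·0.017 / (1 − 1.017^(−30)).
Denominator 1 − (1+r)^(−30) = 0.396924879.
P = 73.525 / 0.396924879 ≈ 185.24.

£185.24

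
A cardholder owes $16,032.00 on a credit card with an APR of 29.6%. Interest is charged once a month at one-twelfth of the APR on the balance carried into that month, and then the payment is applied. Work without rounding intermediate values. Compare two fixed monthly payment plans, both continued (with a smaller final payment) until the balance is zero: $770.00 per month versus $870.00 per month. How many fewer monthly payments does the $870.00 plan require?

Monthly rate r = 29.6%/12 = 2.46667% = 0.0246667.
At $770.00/mo: n = ⌈−ln(1 − rB₀/P)/ln(1+r)⌉ = 30 payments (last $445.57); total interest = total paid − $16,032.00 = $6,743.57.
At $870.00/mo: 25 payments (last $762.44); total interest $5,610.44.
Payments saved = 30 − 25 = 5.

5 fewer payments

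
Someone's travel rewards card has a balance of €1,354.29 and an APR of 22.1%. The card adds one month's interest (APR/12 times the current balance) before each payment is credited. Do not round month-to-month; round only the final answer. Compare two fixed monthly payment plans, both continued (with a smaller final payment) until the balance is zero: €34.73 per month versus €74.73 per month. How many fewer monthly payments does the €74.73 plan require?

Monthly rate r = 22.1%/12 = 1.84167% = 0.0184167.
At €34.73/mo: n = ⌈−ln(1 − rB₀/P)/ln(1+r)⌉ = 70 payments (last €13.79); total interest = total paid − €1,354.29 = €1,055.87.
At €74.73/mo: 23 payments (last €19.03); total interest €308.80.
Payments saved = 70 − 23 = 47.

47 fewer payments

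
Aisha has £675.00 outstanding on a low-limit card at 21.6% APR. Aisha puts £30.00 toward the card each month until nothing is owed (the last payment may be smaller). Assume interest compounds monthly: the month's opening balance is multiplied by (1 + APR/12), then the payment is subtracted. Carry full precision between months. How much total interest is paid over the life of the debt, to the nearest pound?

Monthly rate r = 21.6%/12 = 1.8% = 0.018.
Payoff takes n = ⌈−ln(1 − rB₀/P)/ln(1+r)⌉ = ⌈29.103⌉ = 30 payments; the last is £3.11.
Total paid = 29·£30.00 + £3.11 = £873.11.
Total interest = total paid − principal = £873.11 − £675.00 = £198.11.

£198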